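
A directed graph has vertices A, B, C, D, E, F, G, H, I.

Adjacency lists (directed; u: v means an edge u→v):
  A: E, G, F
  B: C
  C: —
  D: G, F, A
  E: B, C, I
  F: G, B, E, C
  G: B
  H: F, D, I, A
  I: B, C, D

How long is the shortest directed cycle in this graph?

4

For each vertex v, BFS finds the shortest path from v back to v.
The shortest such closed walk is D → A → E → I → D, length 4.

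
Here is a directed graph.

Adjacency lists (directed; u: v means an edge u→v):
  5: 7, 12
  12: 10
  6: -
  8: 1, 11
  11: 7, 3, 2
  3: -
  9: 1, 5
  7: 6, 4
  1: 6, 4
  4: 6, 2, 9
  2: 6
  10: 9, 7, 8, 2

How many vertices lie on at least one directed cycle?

A vertex is on a directed cycle iff it belongs to a strongly connected component of size ≥ 2 (or has a self-loop).
The vertices on cycles are {1, 4, 5, 7, 8, 9, 10, 11, 12} — 9 in total.

9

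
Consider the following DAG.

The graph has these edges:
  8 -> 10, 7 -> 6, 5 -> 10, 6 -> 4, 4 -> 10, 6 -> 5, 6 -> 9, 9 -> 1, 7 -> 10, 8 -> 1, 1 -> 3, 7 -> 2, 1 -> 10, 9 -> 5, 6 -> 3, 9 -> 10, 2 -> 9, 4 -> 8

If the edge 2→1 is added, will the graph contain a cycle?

No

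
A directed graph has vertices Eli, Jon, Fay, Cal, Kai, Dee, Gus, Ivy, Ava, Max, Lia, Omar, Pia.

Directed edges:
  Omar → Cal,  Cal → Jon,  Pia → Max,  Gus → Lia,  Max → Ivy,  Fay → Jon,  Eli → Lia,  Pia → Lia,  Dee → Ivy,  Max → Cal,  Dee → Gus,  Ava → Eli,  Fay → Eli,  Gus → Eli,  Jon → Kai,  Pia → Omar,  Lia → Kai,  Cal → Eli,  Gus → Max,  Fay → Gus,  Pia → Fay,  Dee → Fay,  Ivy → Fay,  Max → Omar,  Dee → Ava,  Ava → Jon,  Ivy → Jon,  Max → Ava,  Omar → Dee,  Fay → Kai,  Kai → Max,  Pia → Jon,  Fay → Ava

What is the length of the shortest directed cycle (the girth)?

4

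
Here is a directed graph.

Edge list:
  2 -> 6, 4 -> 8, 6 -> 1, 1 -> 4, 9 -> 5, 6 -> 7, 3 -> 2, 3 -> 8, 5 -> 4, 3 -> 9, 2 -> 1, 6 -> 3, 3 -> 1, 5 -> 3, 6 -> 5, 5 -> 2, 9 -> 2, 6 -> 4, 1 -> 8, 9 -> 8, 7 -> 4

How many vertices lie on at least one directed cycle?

5

A vertex is on a directed cycle iff it belongs to a strongly connected component of size ≥ 2 (or has a self-loop).
The vertices on cycles are {2, 3, 5, 6, 9} — 5 in total.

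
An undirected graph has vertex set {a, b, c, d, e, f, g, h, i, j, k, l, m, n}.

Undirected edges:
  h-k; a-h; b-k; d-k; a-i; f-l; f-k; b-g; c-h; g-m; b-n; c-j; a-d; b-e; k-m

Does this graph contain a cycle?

Yes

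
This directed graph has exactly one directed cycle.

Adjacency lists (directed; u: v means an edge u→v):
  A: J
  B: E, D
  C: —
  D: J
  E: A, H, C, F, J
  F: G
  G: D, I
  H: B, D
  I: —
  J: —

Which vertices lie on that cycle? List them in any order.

B, E, H

DFS with gray/black marking from E:
E gray
  A gray
    J gray
    J black
  A black
  H gray
    B gray
      B→E: E is gray → back edge
Back edge closes the cycle E → H → B → E; its vertices are {B, E, H}.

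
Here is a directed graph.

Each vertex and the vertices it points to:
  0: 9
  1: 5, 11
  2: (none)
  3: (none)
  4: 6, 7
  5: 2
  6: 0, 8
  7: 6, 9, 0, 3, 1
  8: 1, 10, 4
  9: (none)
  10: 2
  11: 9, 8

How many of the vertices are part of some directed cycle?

6

A vertex is on a directed cycle iff it belongs to a strongly connected component of size ≥ 2 (or has a self-loop).
The vertices on cycles are {1, 4, 6, 7, 8, 11} — 6 in total.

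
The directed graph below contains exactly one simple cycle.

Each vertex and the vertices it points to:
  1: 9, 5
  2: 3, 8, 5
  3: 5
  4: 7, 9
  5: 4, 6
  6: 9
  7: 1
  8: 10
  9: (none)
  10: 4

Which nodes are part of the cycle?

1, 4, 5, 7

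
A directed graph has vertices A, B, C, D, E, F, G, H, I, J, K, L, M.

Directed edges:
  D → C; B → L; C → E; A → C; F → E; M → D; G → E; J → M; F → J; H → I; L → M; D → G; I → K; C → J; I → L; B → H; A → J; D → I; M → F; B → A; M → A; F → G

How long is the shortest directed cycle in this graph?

For each vertex v, BFS finds the shortest path from v back to v.
The shortest such closed walk is M → A → J → M, length 3.

3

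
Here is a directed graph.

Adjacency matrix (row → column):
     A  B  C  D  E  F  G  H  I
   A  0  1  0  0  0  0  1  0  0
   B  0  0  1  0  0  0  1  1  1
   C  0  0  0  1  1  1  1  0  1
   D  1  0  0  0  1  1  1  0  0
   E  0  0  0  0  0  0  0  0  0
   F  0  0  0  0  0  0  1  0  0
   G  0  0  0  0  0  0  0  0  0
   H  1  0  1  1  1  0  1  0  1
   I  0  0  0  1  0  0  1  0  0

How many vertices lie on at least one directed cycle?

6

A vertex is on a directed cycle iff it belongs to a strongly connected component of size ≥ 2 (or has a self-loop).
The vertices on cycles are {A, B, C, D, H, I} — 6 in total.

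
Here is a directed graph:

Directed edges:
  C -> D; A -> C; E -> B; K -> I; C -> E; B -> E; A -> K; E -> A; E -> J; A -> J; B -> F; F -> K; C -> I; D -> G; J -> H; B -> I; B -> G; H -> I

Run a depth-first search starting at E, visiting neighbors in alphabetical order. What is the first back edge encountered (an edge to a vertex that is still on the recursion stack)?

C→E

DFS from E (visiting neighbors in alphabetical order); mark gray on enter, black on exit:
E gray
  A gray
    C gray
      D gray
        G gray
        G black
      D black
      C→E: E is gray → back edge
First back edge: C → E.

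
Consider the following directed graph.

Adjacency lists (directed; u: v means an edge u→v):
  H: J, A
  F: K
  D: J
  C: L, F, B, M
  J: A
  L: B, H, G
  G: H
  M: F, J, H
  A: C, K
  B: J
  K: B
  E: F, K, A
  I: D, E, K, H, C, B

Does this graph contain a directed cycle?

Yes

DFS with white/gray/black marking, starting from G:
G gray
  H gray
    J gray
      A gray
        C gray
          L gray
            B gray
              B→J: J is gray → back edge
Back edge found, so a cycle exists: J → A → C → L → B → J.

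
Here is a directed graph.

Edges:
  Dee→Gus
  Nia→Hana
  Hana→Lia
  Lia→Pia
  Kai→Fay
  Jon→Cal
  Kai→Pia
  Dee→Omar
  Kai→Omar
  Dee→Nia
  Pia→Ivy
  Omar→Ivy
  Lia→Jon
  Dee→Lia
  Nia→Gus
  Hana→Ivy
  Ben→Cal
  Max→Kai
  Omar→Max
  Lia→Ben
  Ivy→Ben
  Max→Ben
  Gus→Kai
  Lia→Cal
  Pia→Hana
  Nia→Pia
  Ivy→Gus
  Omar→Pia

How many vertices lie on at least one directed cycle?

8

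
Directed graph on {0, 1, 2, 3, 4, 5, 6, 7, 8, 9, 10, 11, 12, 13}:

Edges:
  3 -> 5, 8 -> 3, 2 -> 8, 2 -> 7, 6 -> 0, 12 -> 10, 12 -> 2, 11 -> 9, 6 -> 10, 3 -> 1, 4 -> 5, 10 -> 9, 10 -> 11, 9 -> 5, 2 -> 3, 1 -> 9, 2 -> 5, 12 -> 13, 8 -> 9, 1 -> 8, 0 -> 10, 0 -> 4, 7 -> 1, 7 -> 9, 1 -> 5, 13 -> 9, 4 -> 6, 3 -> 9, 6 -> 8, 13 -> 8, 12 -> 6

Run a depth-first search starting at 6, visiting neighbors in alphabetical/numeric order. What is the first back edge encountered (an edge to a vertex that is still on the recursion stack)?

4->6

DFS from 6 (visiting neighbors in alphabetical/numeric order); mark gray on enter, black on exit:
6 gray
  0 gray
    4 gray
      5 gray
      5 black
      4→6: 6 is gray → back edge
First back edge: 4 → 6.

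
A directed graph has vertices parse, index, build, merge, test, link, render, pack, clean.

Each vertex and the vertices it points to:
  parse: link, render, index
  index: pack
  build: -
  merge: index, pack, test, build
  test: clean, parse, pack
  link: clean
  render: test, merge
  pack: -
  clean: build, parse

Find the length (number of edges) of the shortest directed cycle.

For each vertex v, BFS finds the shortest path from v back to v.
The shortest such closed walk is parse → render → test → parse, length 3.

3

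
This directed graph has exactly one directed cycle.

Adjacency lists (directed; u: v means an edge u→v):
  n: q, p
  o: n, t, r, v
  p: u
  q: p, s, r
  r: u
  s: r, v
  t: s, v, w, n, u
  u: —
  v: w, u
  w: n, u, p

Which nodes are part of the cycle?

n, q, s, v, w

DFS with gray/black marking from w:
w gray
  n gray
    q gray
      p gray
        u gray
        u black
      p black
      s gray
        r gray
          r→u: u black — skip
        r black
        v gray
          v→w: w is gray → back edge
Back edge closes the cycle w → n → q → s → v → w; its vertices are {n, q, s, v, w}.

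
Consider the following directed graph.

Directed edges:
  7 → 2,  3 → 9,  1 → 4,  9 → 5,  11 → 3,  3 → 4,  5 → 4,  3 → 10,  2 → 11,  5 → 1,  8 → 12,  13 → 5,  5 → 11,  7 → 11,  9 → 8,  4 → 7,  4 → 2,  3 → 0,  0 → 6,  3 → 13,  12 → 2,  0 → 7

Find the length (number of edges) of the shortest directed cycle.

For each vertex v, BFS finds the shortest path from v back to v.
The shortest such closed walk is 3 → 9 → 5 → 11 → 3, length 4.

4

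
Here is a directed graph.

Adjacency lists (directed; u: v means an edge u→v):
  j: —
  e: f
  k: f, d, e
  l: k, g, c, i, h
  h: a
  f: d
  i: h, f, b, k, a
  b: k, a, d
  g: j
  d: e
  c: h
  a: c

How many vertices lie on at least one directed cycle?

6

A vertex is on a directed cycle iff it belongs to a strongly connected component of size ≥ 2 (or has a self-loop).
The vertices on cycles are {a, c, d, e, f, h} — 6 in total.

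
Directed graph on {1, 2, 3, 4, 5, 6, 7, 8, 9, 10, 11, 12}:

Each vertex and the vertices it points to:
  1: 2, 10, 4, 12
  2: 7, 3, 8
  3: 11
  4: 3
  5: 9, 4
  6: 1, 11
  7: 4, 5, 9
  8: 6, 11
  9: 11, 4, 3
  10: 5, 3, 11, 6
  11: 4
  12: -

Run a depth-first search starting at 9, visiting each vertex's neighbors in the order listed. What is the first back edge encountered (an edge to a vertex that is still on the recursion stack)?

3->11

DFS from 9 (visiting each vertex's neighbors in the order listed); mark gray on enter, black on exit:
9 gray
  11 gray
    4 gray
      3 gray
        3→11: 11 is gray → back edge
First back edge: 3 → 11.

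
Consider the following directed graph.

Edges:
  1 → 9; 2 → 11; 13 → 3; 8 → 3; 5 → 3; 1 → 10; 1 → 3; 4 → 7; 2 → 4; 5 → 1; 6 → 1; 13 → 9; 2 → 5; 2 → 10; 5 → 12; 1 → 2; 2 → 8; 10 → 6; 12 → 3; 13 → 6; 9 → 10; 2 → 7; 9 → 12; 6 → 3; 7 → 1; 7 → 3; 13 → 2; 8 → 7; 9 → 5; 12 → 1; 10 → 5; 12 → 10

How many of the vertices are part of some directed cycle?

10

A vertex is on a directed cycle iff it belongs to a strongly connected component of size ≥ 2 (or has a self-loop).
The vertices on cycles are {1, 2, 4, 5, 6, 7, 8, 9, 10, 12} — 10 in total.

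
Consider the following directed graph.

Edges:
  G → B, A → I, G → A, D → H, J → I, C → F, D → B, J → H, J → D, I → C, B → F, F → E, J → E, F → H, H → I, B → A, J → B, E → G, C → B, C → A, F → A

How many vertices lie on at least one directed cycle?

8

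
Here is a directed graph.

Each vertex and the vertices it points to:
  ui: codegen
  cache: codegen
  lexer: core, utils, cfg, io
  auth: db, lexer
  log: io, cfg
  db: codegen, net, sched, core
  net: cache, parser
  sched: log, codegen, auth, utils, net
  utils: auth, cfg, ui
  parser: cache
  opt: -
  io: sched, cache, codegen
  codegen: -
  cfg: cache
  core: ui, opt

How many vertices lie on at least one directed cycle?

A vertex is on a directed cycle iff it belongs to a strongly connected component of size ≥ 2 (or has a self-loop).
The vertices on cycles are {db, io, log, auth, lexer, sched, utils} — 7 in total.

7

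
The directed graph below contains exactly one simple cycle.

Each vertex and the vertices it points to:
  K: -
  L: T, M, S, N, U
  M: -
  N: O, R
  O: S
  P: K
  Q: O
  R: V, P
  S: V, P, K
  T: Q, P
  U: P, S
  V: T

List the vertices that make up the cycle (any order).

O, Q, S, T, V

DFS with gray/black marking from T:
T gray
  Q gray
    O gray
      S gray
        V gray
          V→T: T is gray → back edge
Back edge closes the cycle T → Q → O → S → V → T; its vertices are {O, Q, S, T, V}.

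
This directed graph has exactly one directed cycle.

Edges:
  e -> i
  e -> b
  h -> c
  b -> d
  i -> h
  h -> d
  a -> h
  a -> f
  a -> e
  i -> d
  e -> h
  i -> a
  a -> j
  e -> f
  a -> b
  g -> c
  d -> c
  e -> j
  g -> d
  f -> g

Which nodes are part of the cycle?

a, e, i

DFS with gray/black marking from i:
i gray
  h gray
    d gray
      c gray
      c black
    d black
    h→c: c black — skip
  h black
  a gray
    f gray
      g gray
        g→c: c black — skip
        g→d: d black — skip
      g black
    f black
    j gray
    j black
    b gray
      b→d: d black — skip
    b black
    e gray
      e→f: f black — skip
      e→i: i is gray → back edge
Back edge closes the cycle i → a → e → i; its vertices are {a, e, i}.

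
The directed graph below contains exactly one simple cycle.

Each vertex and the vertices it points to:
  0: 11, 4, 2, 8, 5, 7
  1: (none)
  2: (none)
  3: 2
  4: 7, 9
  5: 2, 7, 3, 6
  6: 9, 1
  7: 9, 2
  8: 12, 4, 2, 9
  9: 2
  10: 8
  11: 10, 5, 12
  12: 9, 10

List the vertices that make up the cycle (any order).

DFS with gray/black marking from 12:
12 gray
  9 gray
    2 gray
    2 black
  9 black
  10 gray
    8 gray
      8→12: 12 is gray → back edge
Back edge closes the cycle 12 → 10 → 8 → 12; its vertices are {8, 10, 12}.

8, 10, 12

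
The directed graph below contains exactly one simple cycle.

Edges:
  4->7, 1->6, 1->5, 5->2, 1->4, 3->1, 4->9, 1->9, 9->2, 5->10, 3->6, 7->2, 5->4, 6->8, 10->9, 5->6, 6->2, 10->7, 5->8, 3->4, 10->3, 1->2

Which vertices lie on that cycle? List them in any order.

1, 3, 5, 10

DFS with gray/black marking from 5:
5 gray
  6 gray
    2 gray
    2 black
    8 gray
    8 black
  6 black
  5→8: 8 black — skip
  5→2: 2 black — skip
  4 gray
    9 gray
      9→2: 2 black — skip
    9 black
    7 gray
      7→2: 2 black — skip
    7 black
  4 black
  10 gray
    10→9: 9 black — skip
    3 gray
      3→4: 4 black — skip
      1 gray
        1→2: 2 black — skip
        1→4: 4 black — skip
        1→9: 9 black — skip
        1→5: 5 is gray → back edge
Back edge closes the cycle 5 → 10 → 3 → 1 → 5; its vertices are {1, 3, 5, 10}.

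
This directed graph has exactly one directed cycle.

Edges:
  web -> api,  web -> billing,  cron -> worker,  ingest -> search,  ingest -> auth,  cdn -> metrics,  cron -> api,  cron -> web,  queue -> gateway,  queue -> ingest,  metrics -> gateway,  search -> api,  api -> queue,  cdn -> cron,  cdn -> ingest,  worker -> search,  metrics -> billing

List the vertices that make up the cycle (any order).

api, queue, ingest, search

DFS with gray/black marking from api:
api gray
  queue gray
    gateway gray
    gateway black
    ingest gray
      search gray
        search→api: api is gray → back edge
Back edge closes the cycle api → queue → ingest → search → api; its vertices are {api, queue, ingest, search}.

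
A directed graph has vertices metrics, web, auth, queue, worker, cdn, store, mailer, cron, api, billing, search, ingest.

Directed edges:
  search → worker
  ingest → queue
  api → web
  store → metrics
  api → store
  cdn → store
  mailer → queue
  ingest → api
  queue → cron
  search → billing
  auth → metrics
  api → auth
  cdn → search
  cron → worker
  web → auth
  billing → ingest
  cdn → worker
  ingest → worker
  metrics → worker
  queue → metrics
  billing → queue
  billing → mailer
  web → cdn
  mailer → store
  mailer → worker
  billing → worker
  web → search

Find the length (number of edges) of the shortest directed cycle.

5

For each vertex v, BFS finds the shortest path from v back to v.
The shortest such closed walk is billing → ingest → api → web → search → billing, length 5.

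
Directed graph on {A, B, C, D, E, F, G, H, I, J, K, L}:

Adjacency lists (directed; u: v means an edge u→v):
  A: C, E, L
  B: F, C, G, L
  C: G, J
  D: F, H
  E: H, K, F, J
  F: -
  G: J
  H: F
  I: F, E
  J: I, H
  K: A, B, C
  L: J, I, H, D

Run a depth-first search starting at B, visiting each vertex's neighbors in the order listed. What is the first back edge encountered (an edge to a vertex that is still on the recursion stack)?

DFS from B (visiting each vertex's neighbors in the order listed); mark gray on enter, black on exit:
B gray
  F gray
  F black
  C gray
    G gray
      J gray
        I gray
          I→F: F black — skip
          E gray
            H gray
              H→F: F black — skip
            H black
            K gray
              A gray
                A→C: C is gray → back edge
First back edge: A → C.

A→C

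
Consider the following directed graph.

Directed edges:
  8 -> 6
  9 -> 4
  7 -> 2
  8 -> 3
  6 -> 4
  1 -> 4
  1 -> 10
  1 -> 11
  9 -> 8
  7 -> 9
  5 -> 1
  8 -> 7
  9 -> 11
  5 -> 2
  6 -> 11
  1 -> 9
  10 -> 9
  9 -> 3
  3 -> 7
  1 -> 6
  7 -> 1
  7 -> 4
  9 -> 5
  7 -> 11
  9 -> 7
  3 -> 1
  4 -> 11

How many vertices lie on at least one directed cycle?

A vertex is on a directed cycle iff it belongs to a strongly connected component of size ≥ 2 (or has a self-loop).
The vertices on cycles are {1, 3, 5, 7, 8, 9, 10} — 7 in total.

7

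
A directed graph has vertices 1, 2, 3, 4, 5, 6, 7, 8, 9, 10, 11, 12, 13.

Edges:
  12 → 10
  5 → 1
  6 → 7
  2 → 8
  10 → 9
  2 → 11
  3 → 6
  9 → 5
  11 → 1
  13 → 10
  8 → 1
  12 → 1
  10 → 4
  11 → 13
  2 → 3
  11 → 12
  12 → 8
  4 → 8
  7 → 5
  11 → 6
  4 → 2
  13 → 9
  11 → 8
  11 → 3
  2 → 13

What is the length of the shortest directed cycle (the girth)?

4

For each vertex v, BFS finds the shortest path from v back to v.
The shortest such closed walk is 2 → 13 → 10 → 4 → 2, length 4.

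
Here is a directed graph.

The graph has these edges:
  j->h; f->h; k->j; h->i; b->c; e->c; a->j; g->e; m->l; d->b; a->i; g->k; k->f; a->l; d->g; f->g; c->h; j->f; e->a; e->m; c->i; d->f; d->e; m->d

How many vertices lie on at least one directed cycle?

A vertex is on a directed cycle iff it belongs to a strongly connected component of size ≥ 2 (or has a self-loop).
The vertices on cycles are {a, d, e, f, g, j, k, m} — 8 in total.

8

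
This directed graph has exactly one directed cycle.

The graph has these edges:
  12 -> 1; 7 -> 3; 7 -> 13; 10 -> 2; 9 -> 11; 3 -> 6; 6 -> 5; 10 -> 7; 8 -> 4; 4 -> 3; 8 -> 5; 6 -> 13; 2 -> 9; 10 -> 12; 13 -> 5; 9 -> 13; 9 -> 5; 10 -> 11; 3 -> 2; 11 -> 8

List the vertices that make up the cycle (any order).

2, 3, 4, 8, 9, 11

DFS with gray/black marking from 11:
11 gray
  8 gray
    4 gray
      3 gray
        6 gray
          13 gray
            5 gray
            5 black
          13 black
          6→5: 5 black — skip
        6 black
        2 gray
          9 gray
            9→13: 13 black — skip
            9→11: 11 is gray → back edge
Back edge closes the cycle 11 → 8 → 4 → 3 → 2 → 9 → 11; its vertices are {2, 3, 4, 8, 9, 11}.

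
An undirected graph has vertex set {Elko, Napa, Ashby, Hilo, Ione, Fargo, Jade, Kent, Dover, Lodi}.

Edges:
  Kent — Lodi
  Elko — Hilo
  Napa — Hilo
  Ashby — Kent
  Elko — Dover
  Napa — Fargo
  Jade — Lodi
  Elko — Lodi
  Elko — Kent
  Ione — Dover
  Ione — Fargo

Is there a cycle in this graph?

DFS, tracking each vertex's parent; an edge to a visited non-parent vertex closes a cycle.
Start from Ashby:
visit Ashby (parent –)
  visit Kent (parent Ashby)
    visit Lodi (parent Kent)
      Lodi–Kent: parent, skip
      visit Jade (parent Lodi)
        Jade–Lodi: parent, skip
      visit Elko (parent Lodi)
        visit Hilo (parent Elko)
          visit Napa (parent Hilo)
            Napa–Hilo: parent, skip
            visit Fargo (parent Napa)
              Fargo–Napa: parent, skip
              visit Ione (parent Fargo)
                Ione–Fargo: parent, skip
                visit Dover (parent Ione)
                  Dover–Elko: Elko visited and ≠ parent → cycle
Cycle: Elko – Hilo – Napa – Fargo – Ione – Dover – Elko.

Yes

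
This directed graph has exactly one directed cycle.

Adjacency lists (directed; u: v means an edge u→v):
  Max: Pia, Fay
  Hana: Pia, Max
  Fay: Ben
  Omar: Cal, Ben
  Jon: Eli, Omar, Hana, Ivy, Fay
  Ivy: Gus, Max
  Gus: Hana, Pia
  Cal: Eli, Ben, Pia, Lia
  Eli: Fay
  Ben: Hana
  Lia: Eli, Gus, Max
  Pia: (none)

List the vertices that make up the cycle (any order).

Ben, Fay, Max, Hana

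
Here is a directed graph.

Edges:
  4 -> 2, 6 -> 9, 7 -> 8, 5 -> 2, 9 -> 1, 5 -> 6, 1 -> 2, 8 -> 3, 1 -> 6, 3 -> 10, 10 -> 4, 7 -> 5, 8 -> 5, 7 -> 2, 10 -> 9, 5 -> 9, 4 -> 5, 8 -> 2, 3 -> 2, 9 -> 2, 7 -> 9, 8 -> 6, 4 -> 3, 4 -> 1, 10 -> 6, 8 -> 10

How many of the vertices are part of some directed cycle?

6

A vertex is on a directed cycle iff it belongs to a strongly connected component of size ≥ 2 (or has a self-loop).
The vertices on cycles are {1, 3, 4, 6, 9, 10} — 6 in total.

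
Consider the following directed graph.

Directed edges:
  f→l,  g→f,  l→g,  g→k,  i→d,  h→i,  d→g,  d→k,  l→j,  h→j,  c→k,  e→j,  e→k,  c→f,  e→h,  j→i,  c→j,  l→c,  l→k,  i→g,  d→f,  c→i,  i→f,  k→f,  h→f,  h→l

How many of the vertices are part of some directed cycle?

A vertex is on a directed cycle iff it belongs to a strongly connected component of size ≥ 2 (or has a self-loop).
The vertices on cycles are {c, d, f, g, i, j, k, l} — 8 in total.

8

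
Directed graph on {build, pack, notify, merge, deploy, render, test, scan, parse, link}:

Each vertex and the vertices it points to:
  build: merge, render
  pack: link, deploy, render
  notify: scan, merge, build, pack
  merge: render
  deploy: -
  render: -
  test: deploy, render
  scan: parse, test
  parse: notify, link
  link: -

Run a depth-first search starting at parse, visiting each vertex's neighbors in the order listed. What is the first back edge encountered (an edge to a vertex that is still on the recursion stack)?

scan→parse

DFS from parse (visiting each vertex's neighbors in the order listed); mark gray on enter, black on exit:
parse gray
  notify gray
    scan gray
      scan→parse: parse is gray → back edge
First back edge: scan → parse.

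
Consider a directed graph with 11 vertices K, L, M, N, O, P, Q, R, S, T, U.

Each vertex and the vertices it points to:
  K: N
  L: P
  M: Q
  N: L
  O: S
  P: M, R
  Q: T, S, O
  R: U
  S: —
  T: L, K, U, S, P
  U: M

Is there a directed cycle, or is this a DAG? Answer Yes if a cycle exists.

Yes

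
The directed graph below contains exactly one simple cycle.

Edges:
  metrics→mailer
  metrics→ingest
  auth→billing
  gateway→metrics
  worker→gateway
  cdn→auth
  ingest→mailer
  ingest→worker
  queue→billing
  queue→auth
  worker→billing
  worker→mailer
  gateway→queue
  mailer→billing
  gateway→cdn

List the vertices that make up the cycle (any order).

ingest, worker, gateway, metrics

DFS with gray/black marking from gateway:
gateway gray
  metrics gray
    mailer gray
      billing gray
      billing black
    mailer black
    ingest gray
      ingest→mailer: mailer black — skip
      worker gray
        worker→billing: billing black — skip
        worker→gateway: gateway is gray → back edge
Back edge closes the cycle gateway → metrics → ingest → worker → gateway; its vertices are {ingest, worker, gateway, metrics}.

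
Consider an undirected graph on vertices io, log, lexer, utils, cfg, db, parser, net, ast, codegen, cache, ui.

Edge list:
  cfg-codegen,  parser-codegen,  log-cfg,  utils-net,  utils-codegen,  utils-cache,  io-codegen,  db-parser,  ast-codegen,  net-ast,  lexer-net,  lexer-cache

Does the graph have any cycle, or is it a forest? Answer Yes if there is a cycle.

DFS, tracking each vertex's parent; an edge to a visited non-parent vertex closes a cycle.
Start from parser:
visit parser (parent –)
  visit db (parent parser)
    db–parser: parent, skip
  visit codegen (parent parser)
    visit ast (parent codegen)
      ast–codegen: parent, skip
      visit net (parent ast)
        visit lexer (parent net)
          visit cache (parent lexer)
            cache–lexer: parent, skip
            visit utils (parent cache)
              utils–codegen: codegen visited and ≠ parent → cycle
Cycle: codegen – ast – net – lexer – cache – utils – codegen.

Yes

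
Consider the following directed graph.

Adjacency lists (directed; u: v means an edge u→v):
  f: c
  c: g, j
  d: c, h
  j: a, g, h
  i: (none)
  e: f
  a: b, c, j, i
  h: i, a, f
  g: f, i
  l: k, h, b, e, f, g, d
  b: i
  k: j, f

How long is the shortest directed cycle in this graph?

For each vertex v, BFS finds the shortest path from v back to v.
The shortest such closed walk is j → a → j, length 2.

2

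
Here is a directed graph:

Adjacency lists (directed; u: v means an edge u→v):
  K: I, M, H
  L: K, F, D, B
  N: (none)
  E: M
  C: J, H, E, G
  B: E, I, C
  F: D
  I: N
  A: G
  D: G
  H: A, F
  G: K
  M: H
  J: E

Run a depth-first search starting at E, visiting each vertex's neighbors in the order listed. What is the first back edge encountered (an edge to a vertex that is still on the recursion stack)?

K→M

DFS from E (visiting each vertex's neighbors in the order listed); mark gray on enter, black on exit:
E gray
  M gray
    H gray
      A gray
        G gray
          K gray
            I gray
              N gray
              N black
            I black
            K→M: M is gray → back edge
First back edge: K → M.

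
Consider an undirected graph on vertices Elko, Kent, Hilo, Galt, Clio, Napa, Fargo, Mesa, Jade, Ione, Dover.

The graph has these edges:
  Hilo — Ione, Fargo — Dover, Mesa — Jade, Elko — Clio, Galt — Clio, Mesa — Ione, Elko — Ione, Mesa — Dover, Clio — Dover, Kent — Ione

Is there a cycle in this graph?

DFS, tracking each vertex's parent; an edge to a visited non-parent vertex closes a cycle.
Start from Fargo:
visit Fargo (parent –)
  visit Dover (parent Fargo)
    visit Mesa (parent Dover)
      Mesa–Dover: parent, skip
      visit Jade (parent Mesa)
        Jade–Mesa: parent, skip
      visit Ione (parent Mesa)
        visit Hilo (parent Ione)
          Hilo–Ione: parent, skip
        visit Kent (parent Ione)
          Kent–Ione: parent, skip
        visit Elko (parent Ione)
          visit Clio (parent Elko)
            visit Galt (parent Clio)
              Galt–Clio: parent, skip
            Clio–Dover: Dover visited and ≠ parent → cycle
Cycle: Dover – Mesa – Ione – Elko – Clio – Dover.

Yes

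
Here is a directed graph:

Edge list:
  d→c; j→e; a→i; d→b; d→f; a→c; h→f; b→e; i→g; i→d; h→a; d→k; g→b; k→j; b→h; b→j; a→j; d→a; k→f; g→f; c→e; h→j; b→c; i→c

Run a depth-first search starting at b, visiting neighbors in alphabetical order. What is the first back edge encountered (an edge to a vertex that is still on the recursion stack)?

d->a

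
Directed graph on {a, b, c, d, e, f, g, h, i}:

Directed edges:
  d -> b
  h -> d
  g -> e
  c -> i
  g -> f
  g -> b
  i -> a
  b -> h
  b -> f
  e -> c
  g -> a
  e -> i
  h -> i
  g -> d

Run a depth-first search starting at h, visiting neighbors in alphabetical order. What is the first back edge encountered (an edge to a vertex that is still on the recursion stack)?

DFS from h (visiting neighbors in alphabetical order); mark gray on enter, black on exit:
h gray
  d gray
    b gray
      f gray
      f black
      b→h: h is gray → back edge
First back edge: b → h.

b→h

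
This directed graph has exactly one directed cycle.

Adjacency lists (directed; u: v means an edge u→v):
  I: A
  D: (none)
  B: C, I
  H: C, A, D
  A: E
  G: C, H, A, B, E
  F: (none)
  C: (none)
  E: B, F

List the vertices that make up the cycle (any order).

A, B, E, I

DFS with gray/black marking from E:
E gray
  B gray
    C gray
    C black
    I gray
      A gray
        A→E: E is gray → back edge
Back edge closes the cycle E → B → I → A → E; its vertices are {A, B, E, I}.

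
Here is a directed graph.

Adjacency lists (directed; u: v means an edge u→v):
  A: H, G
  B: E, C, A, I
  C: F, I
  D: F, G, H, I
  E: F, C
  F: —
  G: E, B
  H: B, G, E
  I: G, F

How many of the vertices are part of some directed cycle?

A vertex is on a directed cycle iff it belongs to a strongly connected component of size ≥ 2 (or has a self-loop).
The vertices on cycles are {A, B, C, E, G, H, I} — 7 in total.

7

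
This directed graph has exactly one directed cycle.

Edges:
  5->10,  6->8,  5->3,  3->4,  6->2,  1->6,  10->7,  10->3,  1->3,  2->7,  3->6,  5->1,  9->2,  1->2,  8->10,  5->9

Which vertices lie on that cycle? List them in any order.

DFS with gray/black marking from 10:
10 gray
  7 gray
  7 black
  3 gray
    4 gray
    4 black
    6 gray
      8 gray
        8→10: 10 is gray → back edge
Back edge closes the cycle 10 → 3 → 6 → 8 → 10; its vertices are {3, 6, 8, 10}.

3, 6, 8, 10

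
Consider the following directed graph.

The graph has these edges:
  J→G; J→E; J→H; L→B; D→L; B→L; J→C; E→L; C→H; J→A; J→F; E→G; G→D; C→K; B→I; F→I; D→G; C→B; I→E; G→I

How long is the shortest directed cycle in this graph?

2

For each vertex v, BFS finds the shortest path from v back to v.
The shortest such closed walk is B → L → B, length 2.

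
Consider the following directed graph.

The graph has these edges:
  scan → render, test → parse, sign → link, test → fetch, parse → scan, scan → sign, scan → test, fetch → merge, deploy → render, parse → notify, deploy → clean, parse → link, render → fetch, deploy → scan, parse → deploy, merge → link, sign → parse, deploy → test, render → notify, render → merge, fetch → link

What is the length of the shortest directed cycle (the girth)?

For each vertex v, BFS finds the shortest path from v back to v.
The shortest such closed walk is parse → deploy → test → parse, length 3.

3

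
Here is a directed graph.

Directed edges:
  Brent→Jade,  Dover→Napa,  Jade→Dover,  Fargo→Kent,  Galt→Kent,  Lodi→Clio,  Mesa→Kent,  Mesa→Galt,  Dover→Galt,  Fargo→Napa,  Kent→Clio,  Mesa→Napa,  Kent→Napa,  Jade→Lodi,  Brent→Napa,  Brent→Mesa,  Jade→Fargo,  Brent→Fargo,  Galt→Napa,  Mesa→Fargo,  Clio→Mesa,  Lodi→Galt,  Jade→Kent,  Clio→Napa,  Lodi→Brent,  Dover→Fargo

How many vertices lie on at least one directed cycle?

8

A vertex is on a directed cycle iff it belongs to a strongly connected component of size ≥ 2 (or has a self-loop).
The vertices on cycles are {Clio, Galt, Jade, Kent, Lodi, Mesa, Brent, Fargo} — 8 in total.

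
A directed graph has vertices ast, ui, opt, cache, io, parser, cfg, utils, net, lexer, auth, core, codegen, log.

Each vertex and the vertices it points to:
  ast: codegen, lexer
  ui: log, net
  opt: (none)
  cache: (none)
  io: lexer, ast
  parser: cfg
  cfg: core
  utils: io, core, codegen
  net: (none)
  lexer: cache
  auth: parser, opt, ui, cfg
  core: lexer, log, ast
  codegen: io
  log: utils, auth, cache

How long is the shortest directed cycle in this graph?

3

For each vertex v, BFS finds the shortest path from v back to v.
The shortest such closed walk is auth → ui → log → auth, length 3.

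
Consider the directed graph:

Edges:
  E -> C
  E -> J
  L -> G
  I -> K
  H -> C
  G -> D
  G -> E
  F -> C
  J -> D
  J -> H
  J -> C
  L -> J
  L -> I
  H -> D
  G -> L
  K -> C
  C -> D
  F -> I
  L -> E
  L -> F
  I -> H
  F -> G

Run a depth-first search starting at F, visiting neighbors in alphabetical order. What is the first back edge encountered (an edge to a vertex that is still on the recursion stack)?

DFS from F (visiting neighbors in alphabetical order); mark gray on enter, black on exit:
F gray
  C gray
    D gray
    D black
  C black
  G gray
    G→D: D black — skip
    E gray
      E→C: C black — skip
      J gray
        J→C: C black — skip
        J→D: D black — skip
        H gray
          H→C: C black — skip
          H→D: D black — skip
        H black
      J black
    E black
    L gray
      L→E: E black — skip
      L→F: F is gray → back edge
First back edge: L → F.

L→F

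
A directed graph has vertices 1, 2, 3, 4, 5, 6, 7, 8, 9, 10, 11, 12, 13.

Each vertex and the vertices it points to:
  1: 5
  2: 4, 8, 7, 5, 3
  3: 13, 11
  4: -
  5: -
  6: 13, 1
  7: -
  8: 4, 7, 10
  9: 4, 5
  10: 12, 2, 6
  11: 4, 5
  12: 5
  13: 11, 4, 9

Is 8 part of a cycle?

8 is on a cycle iff 8 can reach itself via ≥1 edge.
8 → 10 → 2 → 8 — yes.

Yes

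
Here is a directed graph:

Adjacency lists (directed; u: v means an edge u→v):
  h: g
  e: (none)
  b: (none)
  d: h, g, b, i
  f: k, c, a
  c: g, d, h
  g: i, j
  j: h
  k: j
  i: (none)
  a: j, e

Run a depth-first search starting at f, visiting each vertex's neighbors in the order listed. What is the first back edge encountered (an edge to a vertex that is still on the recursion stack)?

g→j

DFS from f (visiting each vertex's neighbors in the order listed); mark gray on enter, black on exit:
f gray
  k gray
    j gray
      h gray
        g gray
          i gray
          i black
          g→j: j is gray → back edge
First back edge: g → j.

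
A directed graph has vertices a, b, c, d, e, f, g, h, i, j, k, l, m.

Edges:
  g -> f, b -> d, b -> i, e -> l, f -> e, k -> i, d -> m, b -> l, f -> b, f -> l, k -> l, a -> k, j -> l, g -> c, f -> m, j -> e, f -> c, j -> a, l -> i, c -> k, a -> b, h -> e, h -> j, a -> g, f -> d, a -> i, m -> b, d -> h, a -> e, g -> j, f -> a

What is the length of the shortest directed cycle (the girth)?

3

For each vertex v, BFS finds the shortest path from v back to v.
The shortest such closed walk is g → j → a → g, length 3.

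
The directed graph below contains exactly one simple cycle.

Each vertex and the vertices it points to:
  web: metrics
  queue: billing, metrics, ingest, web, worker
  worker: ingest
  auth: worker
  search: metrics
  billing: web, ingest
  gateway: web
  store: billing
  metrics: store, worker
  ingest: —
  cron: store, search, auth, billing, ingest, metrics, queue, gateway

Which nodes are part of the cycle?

web, store, billing, metrics

DFS with gray/black marking from metrics:
metrics gray
  store gray
    billing gray
      web gray
        web→metrics: metrics is gray → back edge
Back edge closes the cycle metrics → store → billing → web → metrics; its vertices are {web, store, billing, metrics}.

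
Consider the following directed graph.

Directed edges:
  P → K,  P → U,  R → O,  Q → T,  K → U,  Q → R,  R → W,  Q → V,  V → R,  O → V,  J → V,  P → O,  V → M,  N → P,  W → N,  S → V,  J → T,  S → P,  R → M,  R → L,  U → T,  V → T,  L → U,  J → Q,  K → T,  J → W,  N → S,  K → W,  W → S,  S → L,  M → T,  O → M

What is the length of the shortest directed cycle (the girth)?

For each vertex v, BFS finds the shortest path from v back to v.
The shortest such closed walk is R → O → V → R, length 3.

3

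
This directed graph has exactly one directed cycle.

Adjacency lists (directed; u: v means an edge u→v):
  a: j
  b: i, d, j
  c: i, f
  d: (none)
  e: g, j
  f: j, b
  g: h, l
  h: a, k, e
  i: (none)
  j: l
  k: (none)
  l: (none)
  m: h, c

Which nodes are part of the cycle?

DFS with gray/black marking from h:
h gray
  a gray
    j gray
      l gray
      l black
    j black
  a black
  k gray
  k black
  e gray
    g gray
      g→h: h is gray → back edge
Back edge closes the cycle h → e → g → h; its vertices are {e, g, h}.

e, g, h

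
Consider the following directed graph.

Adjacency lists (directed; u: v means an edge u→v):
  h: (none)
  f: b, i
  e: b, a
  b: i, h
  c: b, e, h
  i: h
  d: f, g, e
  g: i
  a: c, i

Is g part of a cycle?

g lies on a cycle iff there is a path from g back to itself.
Exploring from g, it never reaches itself; equivalently, its strongly connected component is a singleton.

No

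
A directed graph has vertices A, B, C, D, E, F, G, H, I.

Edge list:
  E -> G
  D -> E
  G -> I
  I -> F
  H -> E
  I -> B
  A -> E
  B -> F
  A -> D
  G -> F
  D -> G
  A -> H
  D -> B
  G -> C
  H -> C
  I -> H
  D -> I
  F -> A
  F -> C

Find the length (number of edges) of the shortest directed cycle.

4

For each vertex v, BFS finds the shortest path from v back to v.
The shortest such closed walk is A → E → G → F → A, length 4.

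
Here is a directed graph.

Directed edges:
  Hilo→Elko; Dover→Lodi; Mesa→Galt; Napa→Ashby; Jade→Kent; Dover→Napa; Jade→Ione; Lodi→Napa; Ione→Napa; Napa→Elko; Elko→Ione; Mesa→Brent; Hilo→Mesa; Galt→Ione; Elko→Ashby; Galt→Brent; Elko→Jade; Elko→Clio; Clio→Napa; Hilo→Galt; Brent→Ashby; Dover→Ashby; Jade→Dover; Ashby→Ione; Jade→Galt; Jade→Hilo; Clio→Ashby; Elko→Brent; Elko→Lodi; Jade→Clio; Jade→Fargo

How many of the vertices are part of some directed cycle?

A vertex is on a directed cycle iff it belongs to a strongly connected component of size ≥ 2 (or has a self-loop).
The vertices on cycles are {Clio, Elko, Galt, Hilo, Ione, Jade, Lodi, Mesa, Napa, Ashby, Brent, Dover} — 12 in total.

12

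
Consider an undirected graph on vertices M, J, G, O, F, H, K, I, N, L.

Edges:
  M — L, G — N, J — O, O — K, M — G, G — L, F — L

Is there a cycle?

Yes

DFS, tracking each vertex's parent; an edge to a visited non-parent vertex closes a cycle.
Start from H:
visit H (parent –)
visit M (parent –)
  visit L (parent M)
    visit G (parent L)
      visit N (parent G)
        N–G: parent, skip
      G–M: M visited and ≠ parent → cycle
Cycle: M – L – G – M.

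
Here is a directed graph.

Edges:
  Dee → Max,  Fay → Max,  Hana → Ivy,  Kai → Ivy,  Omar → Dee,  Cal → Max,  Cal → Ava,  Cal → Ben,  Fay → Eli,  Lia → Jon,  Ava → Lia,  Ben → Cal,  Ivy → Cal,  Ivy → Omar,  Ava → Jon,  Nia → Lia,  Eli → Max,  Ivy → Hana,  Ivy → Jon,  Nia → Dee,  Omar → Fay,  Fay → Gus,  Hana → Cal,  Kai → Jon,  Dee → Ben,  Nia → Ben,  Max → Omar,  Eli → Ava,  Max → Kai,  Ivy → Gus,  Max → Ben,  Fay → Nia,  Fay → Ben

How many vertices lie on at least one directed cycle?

A vertex is on a directed cycle iff it belongs to a strongly connected component of size ≥ 2 (or has a self-loop).
The vertices on cycles are {Ben, Cal, Dee, Eli, Fay, Ivy, Kai, Max, Nia, Hana, Omar} — 11 in total.

11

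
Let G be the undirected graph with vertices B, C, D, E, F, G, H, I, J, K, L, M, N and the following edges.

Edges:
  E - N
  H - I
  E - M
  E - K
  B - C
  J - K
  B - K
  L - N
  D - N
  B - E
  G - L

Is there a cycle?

Yes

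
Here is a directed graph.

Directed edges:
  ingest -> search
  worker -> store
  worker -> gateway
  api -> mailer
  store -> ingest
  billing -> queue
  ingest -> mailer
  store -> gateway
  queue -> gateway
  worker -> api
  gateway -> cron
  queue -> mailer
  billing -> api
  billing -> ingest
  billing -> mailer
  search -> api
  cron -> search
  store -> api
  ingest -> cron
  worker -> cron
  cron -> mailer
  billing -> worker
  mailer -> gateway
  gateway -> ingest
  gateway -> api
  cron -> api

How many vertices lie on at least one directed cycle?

A vertex is on a directed cycle iff it belongs to a strongly connected component of size ≥ 2 (or has a self-loop).
The vertices on cycles are {api, cron, ingest, mailer, search, gateway} — 6 in total.

6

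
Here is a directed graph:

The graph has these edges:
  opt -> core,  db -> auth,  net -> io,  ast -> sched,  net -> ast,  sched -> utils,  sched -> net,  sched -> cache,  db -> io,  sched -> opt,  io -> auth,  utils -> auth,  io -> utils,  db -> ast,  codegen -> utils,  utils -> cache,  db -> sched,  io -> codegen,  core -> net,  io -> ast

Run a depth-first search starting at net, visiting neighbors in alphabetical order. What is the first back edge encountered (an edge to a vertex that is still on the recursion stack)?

DFS from net (visiting neighbors in alphabetical order); mark gray on enter, black on exit:
net gray
  ast gray
    sched gray
      cache gray
      cache black
      sched→net: net is gray → back edge
First back edge: sched → net.

sched→net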